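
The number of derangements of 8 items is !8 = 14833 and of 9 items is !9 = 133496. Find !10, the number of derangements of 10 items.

1334961

!10 = (10-1)·(!9 + !8) = 9·(133496 + 14833) = 9·148329 = 1334961.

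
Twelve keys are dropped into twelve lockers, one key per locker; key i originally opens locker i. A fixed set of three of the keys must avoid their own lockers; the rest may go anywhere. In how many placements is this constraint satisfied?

369774720

Let A_j be the event that the j-th constrained one is fixed. By inclusion-exclusion over the 3 events:
Σ_{j=0}^{3} (-1)^j C(3,j)(12-j)!
= C(3,0)·12! - C(3,1)·11! + C(3,2)·10! - C(3,3)·9!
= 479001600 - 119750400 + 10886400 - 362880
= 369774720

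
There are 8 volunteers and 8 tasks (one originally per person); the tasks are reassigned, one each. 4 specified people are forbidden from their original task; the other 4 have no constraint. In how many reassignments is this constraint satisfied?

24024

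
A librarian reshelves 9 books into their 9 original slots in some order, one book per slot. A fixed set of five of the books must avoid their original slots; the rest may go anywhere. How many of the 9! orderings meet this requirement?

Inclusion-exclusion on the 5 forbidden self-matches:
Σ_{j=0}^{5} (-1)^j C(5,j)(9-j)!
= C(5,0)·9! - C(5,1)·8! + C(5,2)·7! - C(5,3)·6! + C(5,4)·5! - C(5,5)·4!
= 362880 - 201600 + 50400 - 7200 + 600 - 24
= 205056

205056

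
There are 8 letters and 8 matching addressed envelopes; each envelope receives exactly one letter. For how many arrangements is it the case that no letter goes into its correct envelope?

!8 is the nearest integer to 8!/e.
8! = 40320, and 40320/e ≈ 14832.90, so !8 = 14833.

14833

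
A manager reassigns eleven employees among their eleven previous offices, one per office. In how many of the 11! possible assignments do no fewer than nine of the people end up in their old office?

56

# with exactly i fixed is C(11,i)·!(11-i); sum over i=9..11:
  i=9: C(11,9)·!2 = 55·1 = 55
  i=10: C(11,10)·!1 = 11·0 = 0
  i=11: C(11,11)·!0 = 1·1 = 1
Total = 56.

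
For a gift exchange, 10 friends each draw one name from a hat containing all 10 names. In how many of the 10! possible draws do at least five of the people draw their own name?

13264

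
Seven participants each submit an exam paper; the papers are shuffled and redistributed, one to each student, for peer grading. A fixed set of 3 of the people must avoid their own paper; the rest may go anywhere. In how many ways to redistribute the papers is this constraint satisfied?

3216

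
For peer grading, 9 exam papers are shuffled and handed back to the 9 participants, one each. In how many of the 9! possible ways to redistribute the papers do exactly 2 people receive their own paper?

66744

Pick the 2 fixed positions: C(9,2) = 36 ways.
The other 7 form a derangement: !7 = 1854.
Total: 36 × 1854 = 66744.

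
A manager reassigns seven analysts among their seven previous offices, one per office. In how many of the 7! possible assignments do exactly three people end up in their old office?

315

Choose which 3 of the 7 are fixed: C(7,3) = 35.
The remaining 4 must be deranged: !4 = 9.
Total: 35 × 9 = 315.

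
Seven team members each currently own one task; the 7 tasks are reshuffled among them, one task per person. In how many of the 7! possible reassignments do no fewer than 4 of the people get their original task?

92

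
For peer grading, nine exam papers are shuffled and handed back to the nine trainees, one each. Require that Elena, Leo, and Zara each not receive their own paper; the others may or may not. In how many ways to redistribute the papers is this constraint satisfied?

256320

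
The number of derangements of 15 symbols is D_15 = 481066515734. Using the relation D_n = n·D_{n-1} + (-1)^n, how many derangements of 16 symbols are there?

D_16 = 16·481066515734 + 1 = 7697064251745.

7697064251745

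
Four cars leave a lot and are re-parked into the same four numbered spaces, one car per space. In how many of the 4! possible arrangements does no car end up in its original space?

9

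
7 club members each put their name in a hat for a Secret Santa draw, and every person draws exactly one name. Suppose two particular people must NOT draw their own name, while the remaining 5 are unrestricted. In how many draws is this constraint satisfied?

3720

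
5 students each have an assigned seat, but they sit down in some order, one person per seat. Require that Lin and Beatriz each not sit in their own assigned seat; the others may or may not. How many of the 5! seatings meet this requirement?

78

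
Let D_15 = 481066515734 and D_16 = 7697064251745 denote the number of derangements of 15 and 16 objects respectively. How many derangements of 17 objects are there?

130850092279664

D_17 = (17-1)·(D_16 + D_15) = 16·(7697064251745 + 481066515734) = 16·8178130767479 = 130850092279664.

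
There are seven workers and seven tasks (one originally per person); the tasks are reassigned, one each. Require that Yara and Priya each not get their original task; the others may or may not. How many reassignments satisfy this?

3720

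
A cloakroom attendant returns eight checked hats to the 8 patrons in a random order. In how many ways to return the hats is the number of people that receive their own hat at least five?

# with exactly i fixed is C(8,i)·!(8-i); sum over i=5..8:
  i=5: C(8,5)·!3 = 56·2 = 112
  i=6: C(8,6)·!2 = 28·1 = 28
  i=7: C(8,7)·!1 = 8·0 = 0
  i=8: C(8,8)·!0 = 1·1 = 1
Total = 141.

141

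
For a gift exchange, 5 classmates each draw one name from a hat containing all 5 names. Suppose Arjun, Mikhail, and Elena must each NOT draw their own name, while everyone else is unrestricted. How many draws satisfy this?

Inclusion-exclusion on the 3 forbidden self-matches:
Σ_{j=0}^{3} (-1)^j C(3,j)(5-j)!
= C(3,0)·5! - C(3,1)·4! + C(3,2)·3! - C(3,3)·2!
= 120 - 72 + 18 - 2
= 64

64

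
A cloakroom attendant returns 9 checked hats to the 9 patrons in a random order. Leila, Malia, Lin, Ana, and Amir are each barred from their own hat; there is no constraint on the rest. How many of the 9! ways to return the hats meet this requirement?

205056

Let A_j be the event that the j-th constrained one is fixed. By inclusion-exclusion over the 5 events:
Σ_{j=0}^{5} (-1)^j C(5,j)(9-j)!
= C(5,0)·9! - C(5,1)·8! + C(5,2)·7! - C(5,3)·6! + C(5,4)·5! - C(5,5)·4!
= 362880 - 201600 + 50400 - 7200 + 600 - 24
= 205056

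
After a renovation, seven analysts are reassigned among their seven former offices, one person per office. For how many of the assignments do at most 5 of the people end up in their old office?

5039

Sum C(7,i)·!(7-i) for i = 0..5:
  i=0: C(7,0)·!7 = 1·1854 = 1854
  i=1: C(7,1)·!6 = 7·265 = 1855
  i=2: C(7,2)·!5 = 21·44 = 924
  i=3: C(7,3)·!4 = 35·9 = 315
  i=4: C(7,4)·!3 = 35·2 = 70
  i=5: C(7,5)·!2 = 21·1 = 21
Total = 5039.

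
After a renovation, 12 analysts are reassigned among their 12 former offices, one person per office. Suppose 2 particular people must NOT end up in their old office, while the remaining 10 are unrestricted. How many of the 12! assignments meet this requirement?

402796800

Let A_j be the event that the j-th constrained one is fixed. By inclusion-exclusion over the 2 events:
Σ_{j=0}^{2} (-1)^j C(2,j)(12-j)!
= C(2,0)·12! - C(2,1)·11! + C(2,2)·10!
= 479001600 - 79833600 + 3628800
= 402796800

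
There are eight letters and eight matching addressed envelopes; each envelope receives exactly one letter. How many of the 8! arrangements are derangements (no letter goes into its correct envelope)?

14833

The number of derangements of 8 is !8 = Σ_{k=0}^{8} (-1)^k·8!/k!
= 8! - 8!/1! + 8!/2! - 8!/3! + 8!/4! - 8!/5! + 8!/6! - 8!/7! + 8!/8!
= 40320 - 40320 + 20160 - 6720 + 1680 - 336 + 56 - 8 + 1
= 14833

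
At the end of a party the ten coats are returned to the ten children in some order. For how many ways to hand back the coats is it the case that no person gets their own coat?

1334961

By inclusion-exclusion, !10 = Σ (-1)^k · 10!/k! for k=0..10
= 10! - 10!/1! + 10!/2! - 10!/3! + 10!/4! - 10!/5! + 10!/6! - 10!/7! + 10!/8! - 10!/9! + 10!/10!
= 3628800 - 3628800 + 1814400 - 604800 + 151200 - 30240 + 5040 - 720 + 90 - 10 + 1
= 1334961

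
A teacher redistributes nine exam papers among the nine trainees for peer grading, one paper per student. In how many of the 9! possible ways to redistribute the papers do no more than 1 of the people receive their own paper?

# with exactly i fixed is C(9,i)·!(9-i); sum over i=0..1:
  i=0: C(9,0)·!9 = 1·133496 = 133496
  i=1: C(9,1)·!8 = 9·14833 = 133497
Total = 266993.

266993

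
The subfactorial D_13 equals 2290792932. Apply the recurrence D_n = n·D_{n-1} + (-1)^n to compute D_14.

32071101049

D_14 = 14·2290792932 + 1 = 32071101049.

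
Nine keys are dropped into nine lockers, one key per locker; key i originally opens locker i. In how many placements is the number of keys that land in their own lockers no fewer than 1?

229384

# with exactly i fixed is C(9,i)·!(9-i); sum over i=1..9:
  i=1: C(9,1)·!8 = 9·14833 = 133497
  i=2: C(9,2)·!7 = 36·1854 = 66744
  i=3: C(9,3)·!6 = 84·265 = 22260
  i=4: C(9,4)·!5 = 126·44 = 5544
  i=5: C(9,5)·!4 = 126·9 = 1134
  i=6: C(9,6)·!3 = 84·2 = 168
  i=7: C(9,7)·!2 = 36·1 = 36
  i=8: C(9,8)·!1 = 9·0 = 0
  i=9: C(9,9)·!0 = 1·1 = 1
Total = 229384.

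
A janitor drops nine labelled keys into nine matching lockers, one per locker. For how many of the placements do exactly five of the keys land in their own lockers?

Choose which 5 of the 9 are fixed: C(9,5) = 126.
The other 4 form a derangement: !4 = 9.
Total: 126 × 9 = 1134.

1134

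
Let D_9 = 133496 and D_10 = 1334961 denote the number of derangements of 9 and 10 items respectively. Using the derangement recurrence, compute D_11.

D_11 = (11-1)·(D_10 + D_9) = 10·(1334961 + 133496) = 10·1468457 = 14684570.

14684570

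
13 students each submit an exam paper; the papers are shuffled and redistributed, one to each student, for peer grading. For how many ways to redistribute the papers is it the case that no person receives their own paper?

2290792932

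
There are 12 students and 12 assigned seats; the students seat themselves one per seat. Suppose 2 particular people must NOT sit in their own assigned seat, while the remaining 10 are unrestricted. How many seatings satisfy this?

402796800

Inclusion-exclusion on the 2 forbidden self-matches:
Σ_{j=0}^{2} (-1)^j C(2,j)(12-j)!
= C(2,0)·12! - C(2,1)·11! + C(2,2)·10!
= 479001600 - 79833600 + 3628800
= 402796800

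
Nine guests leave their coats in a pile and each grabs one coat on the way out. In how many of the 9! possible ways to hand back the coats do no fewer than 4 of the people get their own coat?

6883

Sum C(9,i)·!(9-i) for i = 4..9:
  i=4: C(9,4)·!5 = 126·44 = 5544
  i=5: C(9,5)·!4 = 126·9 = 1134
  i=6: C(9,6)·!3 = 84·2 = 168
  i=7: C(9,7)·!2 = 36·1 = 36
  i=8: C(9,8)·!1 = 9·0 = 0
  i=9: C(9,9)·!0 = 1·1 = 1
Total = 6883.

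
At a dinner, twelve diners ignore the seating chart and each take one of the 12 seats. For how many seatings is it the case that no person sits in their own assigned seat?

176214841

Recurrence: !12 = 11·(!11 + !10).
!12 = 11·(14684570 + 1334961) = 11·16019531 = 176214841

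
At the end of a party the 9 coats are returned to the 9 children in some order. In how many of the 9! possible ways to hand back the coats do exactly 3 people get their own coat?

22260

Pick the 3 fixed positions: C(9,3) = 84 ways.
The other 6 form a derangement: !6 = 265.
Total: 84 × 265 = 22260.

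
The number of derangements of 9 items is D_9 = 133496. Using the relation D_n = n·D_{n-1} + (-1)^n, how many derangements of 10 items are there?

D_10 = 10·133496 + 1 = 1334961.

1334961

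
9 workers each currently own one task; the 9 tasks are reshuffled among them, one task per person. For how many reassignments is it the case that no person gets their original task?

133496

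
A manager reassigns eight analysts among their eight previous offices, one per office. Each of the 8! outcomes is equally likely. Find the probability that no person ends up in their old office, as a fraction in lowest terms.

2119/5760

Favorable outcomes: !8 = 14833.
Total outcomes: 8! = 40320.
Probability = 14833/40320 = 2119/5760.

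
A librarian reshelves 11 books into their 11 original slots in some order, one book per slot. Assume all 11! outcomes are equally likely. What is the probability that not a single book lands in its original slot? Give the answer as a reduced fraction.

1468457/3991680

Favorable outcomes: !11 = 14684570.
Total outcomes: 11! = 39916800.
Probability = 14684570/39916800 = 1468457/3991680.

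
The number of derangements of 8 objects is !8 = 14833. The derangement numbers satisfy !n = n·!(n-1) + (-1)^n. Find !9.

133496

!9 = 9·14833 - 1 = 133496.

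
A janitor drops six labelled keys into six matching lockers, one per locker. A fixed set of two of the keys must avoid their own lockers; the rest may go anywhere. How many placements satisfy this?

504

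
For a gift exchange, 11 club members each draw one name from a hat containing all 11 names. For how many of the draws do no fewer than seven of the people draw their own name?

Sum C(11,i)·!(11-i) for i = 7..11:
  i=7: C(11,7)·!4 = 330·9 = 2970
  i=8: C(11,8)·!3 = 165·2 = 330
  i=9: C(11,9)·!2 = 55·1 = 55
  i=10: C(11,10)·!1 = 11·0 = 0
  i=11: C(11,11)·!0 = 1·1 = 1
Total = 3356.

3356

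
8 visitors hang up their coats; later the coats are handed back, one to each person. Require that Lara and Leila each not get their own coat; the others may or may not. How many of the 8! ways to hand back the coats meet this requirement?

30960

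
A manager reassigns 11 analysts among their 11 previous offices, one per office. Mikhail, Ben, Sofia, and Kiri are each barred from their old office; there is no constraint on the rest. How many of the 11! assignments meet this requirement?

27422640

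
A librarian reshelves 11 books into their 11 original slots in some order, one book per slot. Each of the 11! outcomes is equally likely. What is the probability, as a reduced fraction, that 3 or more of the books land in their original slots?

3205379/39916800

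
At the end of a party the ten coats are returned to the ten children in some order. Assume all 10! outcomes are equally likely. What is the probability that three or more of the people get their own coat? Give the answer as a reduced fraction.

Favorable outcomes: Σ_{i≥3} C(10,i)·!(10-i) = 120·1854 + 210·265 + 252·44 + 210·9 + 120·2 + 45·1 + 10·0 + 1·1 = 291394.
Total outcomes: 10! = 3628800.
Probability = 291394/3628800 = 145697/1814400.

145697/1814400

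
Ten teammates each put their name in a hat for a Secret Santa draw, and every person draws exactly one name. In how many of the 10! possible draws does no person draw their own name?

1334961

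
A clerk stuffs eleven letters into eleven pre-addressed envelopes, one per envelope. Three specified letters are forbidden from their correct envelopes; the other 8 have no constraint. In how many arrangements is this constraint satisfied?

30078720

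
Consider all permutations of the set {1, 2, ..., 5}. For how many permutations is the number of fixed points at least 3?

11

# with exactly i fixed is C(5,i)·!(5-i); sum over i=3..5:
  i=3: C(5,3)·!2 = 10·1 = 10
  i=4: C(5,4)·!1 = 5·0 = 0
  i=5: C(5,5)·!0 = 1·1 = 1
Total = 11.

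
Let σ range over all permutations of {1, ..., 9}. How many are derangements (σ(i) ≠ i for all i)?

133496

By inclusion-exclusion, !9 = Σ (-1)^k · 9!/k! for k=0..9
= 9! - 9!/1! + 9!/2! - 9!/3! + 9!/4! - 9!/5! + 9!/6! - 9!/7! + 9!/8! - 9!/9!
= 362880 - 362880 + 181440 - 60480 + 15120 - 3024 + 504 - 72 + 9 - 1
= 133496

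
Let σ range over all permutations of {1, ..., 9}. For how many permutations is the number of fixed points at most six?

# with exactly i fixed is C(9,i)·!(9-i); sum over i=0..6:
  i=0: C(9,0)·!9 = 1·133496 = 133496
  i=1: C(9,1)·!8 = 9·14833 = 133497
  i=2: C(9,2)·!7 = 36·1854 = 66744
  i=3: C(9,3)·!6 = 84·265 = 22260
  i=4: C(9,4)·!5 = 126·44 = 5544
  i=5: C(9,5)·!4 = 126·9 = 1134
  i=6: C(9,6)·!3 = 84·2 = 168
Total = 362843.

362843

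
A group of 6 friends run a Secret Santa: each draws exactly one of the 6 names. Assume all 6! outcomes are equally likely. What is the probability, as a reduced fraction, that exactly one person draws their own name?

Favorable outcomes: C(6,1)·!5 = 6·44 = 264.
Total outcomes: 6! = 720.
Probability = 264/720 = 11/30.

11/30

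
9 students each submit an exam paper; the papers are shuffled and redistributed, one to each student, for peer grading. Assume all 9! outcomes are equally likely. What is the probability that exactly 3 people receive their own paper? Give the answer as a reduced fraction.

Favorable outcomes: C(9,3)·!6 = 84·265 = 22260.
Total outcomes: 9! = 362880.
Probability = 22260/362880 = 53/864.

53/864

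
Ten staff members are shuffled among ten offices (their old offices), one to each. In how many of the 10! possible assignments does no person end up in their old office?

The number of derangements of 10 is !10 = Σ_{k=0}^{10} (-1)^k·10!/k!
= 10! - 10!/1! + 10!/2! - 10!/3! + 10!/4! - 10!/5! + 10!/6! - 10!/7! + 10!/8! - 10!/9! + 10!/10!
= 3628800 - 3628800 + 1814400 - 604800 + 151200 - 30240 + 5040 - 720 + 90 - 10 + 1
= 1334961

1334961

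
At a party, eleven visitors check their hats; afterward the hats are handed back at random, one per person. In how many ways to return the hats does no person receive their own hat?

!11 = 11! · Σ_{k=0}^{11} (-1)^k/k!
= 11! - 11!/1! + 11!/2! - 11!/3! + 11!/4! - 11!/5! + 11!/6! - 11!/7! + 11!/8! - 11!/9! + 11!/10! - 11!/11!
= 39916800 - 39916800 + 19958400 - 6652800 + 1663200 - 332640 + 55440 - 7920 + 990 - 110 + 11 - 1
= 14684570

14684570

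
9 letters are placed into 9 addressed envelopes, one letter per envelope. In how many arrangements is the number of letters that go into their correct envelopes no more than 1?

# with exactly i fixed is C(9,i)·!(9-i); sum over i=0..1:
  i=0: C(9,0)·!9 = 1·133496 = 133496
  i=1: C(9,1)·!8 = 9·14833 = 133497
Total = 266993.

266993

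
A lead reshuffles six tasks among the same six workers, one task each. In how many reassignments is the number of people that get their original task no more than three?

# with exactly i fixed is C(6,i)·!(6-i); sum over i=0..3:
  i=0: C(6,0)·!6 = 1·265 = 265
  i=1: C(6,1)·!5 = 6·44 = 264
  i=2: C(6,2)·!4 = 15·9 = 135
  i=3: C(6,3)·!3 = 20·2 = 40
Total = 704.

704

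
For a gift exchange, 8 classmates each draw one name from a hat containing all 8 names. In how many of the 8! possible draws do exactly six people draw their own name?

28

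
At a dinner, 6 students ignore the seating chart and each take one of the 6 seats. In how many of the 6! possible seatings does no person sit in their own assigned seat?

By inclusion-exclusion, !6 = Σ (-1)^k · 6!/k! for k=0..6
= 6! - 6!/1! + 6!/2! - 6!/3! + 6!/4! - 6!/5! + 6!/6!
= 720 - 720 + 360 - 120 + 30 - 6 + 1
= 265

265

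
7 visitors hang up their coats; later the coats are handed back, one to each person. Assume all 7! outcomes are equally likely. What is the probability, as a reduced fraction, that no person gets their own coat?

103/280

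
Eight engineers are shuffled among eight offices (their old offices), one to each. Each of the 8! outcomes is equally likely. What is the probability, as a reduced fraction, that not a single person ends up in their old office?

2119/5760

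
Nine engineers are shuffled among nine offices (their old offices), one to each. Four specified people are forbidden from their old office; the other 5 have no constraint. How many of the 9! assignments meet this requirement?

229080

Inclusion-exclusion on the 4 forbidden self-matches:
Σ_{j=0}^{4} (-1)^j C(4,j)(9-j)!
= C(4,0)·9! - C(4,1)·8! + C(4,2)·7! - C(4,3)·6! + C(4,4)·5!
= 362880 - 161280 + 30240 - 2880 + 120
= 229080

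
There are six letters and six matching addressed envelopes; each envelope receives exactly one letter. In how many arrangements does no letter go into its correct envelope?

265

The subfactorial !6 = [6!/e] (nearest integer).
6! = 720, and 720/e ≈ 264.87, so !6 = 265.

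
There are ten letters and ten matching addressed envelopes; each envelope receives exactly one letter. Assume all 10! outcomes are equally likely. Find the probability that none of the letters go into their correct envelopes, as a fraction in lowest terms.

16481/44800

Favorable outcomes: !10 = 1334961.
Total outcomes: 10! = 3628800.
Probability = 1334961/3628800 = 16481/44800.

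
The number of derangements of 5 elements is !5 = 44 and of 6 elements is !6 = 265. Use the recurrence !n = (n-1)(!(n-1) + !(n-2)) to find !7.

1854

!7 = (7-1)·(!6 + !5) = 6·(265 + 44) = 6·309 = 1854.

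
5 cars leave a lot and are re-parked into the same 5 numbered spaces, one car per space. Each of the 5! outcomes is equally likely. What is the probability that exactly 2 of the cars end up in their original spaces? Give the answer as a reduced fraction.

1/6

Favorable outcomes: C(5,2)·!3 = 10·2 = 20.
Total outcomes: 5! = 120.
Probability = 20/120 = 1/6.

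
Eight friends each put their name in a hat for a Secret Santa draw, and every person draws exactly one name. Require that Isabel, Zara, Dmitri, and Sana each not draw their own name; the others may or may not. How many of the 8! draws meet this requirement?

Let A_j be the event that the j-th constrained one is fixed. By inclusion-exclusion over the 4 events:
Σ_{j=0}^{4} (-1)^j C(4,j)(8-j)!
= C(4,0)·8! - C(4,1)·7! + C(4,2)·6! - C(4,3)·5! + C(4,4)·4!
= 40320 - 20160 + 4320 - 480 + 24
= 24024

24024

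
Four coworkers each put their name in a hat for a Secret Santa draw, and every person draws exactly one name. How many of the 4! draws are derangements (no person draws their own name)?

9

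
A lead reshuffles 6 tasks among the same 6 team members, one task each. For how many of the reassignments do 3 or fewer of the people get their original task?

Sum C(6,i)·!(6-i) for i = 0..3:
  i=0: C(6,0)·!6 = 1·265 = 265
  i=1: C(6,1)·!5 = 6·44 = 264
  i=2: C(6,2)·!4 = 15·9 = 135
  i=3: C(6,3)·!3 = 20·2 = 40
Total = 704.

704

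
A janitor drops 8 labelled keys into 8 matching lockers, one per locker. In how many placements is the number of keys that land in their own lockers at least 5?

141

Sum C(8,i)·!(8-i) for i = 5..8:
  i=5: C(8,5)·!3 = 56·2 = 112
  i=6: C(8,6)·!2 = 28·1 = 28
  i=7: C(8,7)·!1 = 8·0 = 0
  i=8: C(8,8)·!0 = 1·1 = 1
Total = 141.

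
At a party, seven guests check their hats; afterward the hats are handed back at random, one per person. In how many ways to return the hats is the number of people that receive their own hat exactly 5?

21

Pick the 5 fixed positions: C(7,5) = 21 ways.
The other 2 form a derangement: !2 = 1.
Total: 21 × 1 = 21.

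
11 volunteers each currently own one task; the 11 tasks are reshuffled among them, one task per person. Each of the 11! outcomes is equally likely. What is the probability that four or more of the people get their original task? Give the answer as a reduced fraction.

Favorable outcomes: Σ_{i≥4} C(11,i)·!(11-i) = 330·1854 + 462·265 + 462·44 + 330·9 + 165·2 + 55·1 + 11·0 + 1·1 = 757934.
Total outcomes: 11! = 39916800.
Probability = 757934/39916800 = 378967/19958400.

378967/19958400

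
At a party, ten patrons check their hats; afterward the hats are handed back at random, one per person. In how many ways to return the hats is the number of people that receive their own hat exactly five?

11088

Choose which 5 of the 10 are fixed: C(10,5) = 252.
The other 5 form a derangement: !5 = 44.
Total: 252 × 44 = 11088.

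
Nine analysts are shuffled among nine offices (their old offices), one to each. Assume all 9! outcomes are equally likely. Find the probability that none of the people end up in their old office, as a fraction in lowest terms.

16687/45360

Favorable outcomes: !9 = 133496.
Total outcomes: 9! = 362880.
Probability = 133496/362880 = 16687/45360.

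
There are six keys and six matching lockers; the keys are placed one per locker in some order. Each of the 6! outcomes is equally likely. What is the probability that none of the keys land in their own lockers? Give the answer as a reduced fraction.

53/144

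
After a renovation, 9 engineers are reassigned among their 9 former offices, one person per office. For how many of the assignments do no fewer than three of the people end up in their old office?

# with exactly i fixed is C(9,i)·!(9-i); sum over i=3..9:
  i=3: C(9,3)·!6 = 84·265 = 22260
  i=4: C(9,4)·!5 = 126·44 = 5544
  i=5: C(9,5)·!4 = 126·9 = 1134
  i=6: C(9,6)·!3 = 84·2 = 168
  i=7: C(9,7)·!2 = 36·1 = 36
  i=8: C(9,8)·!1 = 9·0 = 0
  i=9: C(9,9)·!0 = 1·1 = 1
Total = 29143.

29143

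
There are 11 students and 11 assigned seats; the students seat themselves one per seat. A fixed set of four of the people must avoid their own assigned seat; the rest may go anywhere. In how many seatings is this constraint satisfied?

Let A_j be the event that the j-th constrained one is fixed. By inclusion-exclusion over the 4 events:
Σ_{j=0}^{4} (-1)^j C(4,j)(11-j)!
= C(4,0)·11! - C(4,1)·10! + C(4,2)·9! - C(4,3)·8! + C(4,4)·7!
= 39916800 - 14515200 + 2177280 - 161280 + 5040
= 27422640

27422640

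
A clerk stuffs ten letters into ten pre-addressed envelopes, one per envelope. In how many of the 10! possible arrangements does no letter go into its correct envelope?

1334961

The number of derangements of 10 is !10 = Σ_{k=0}^{10} (-1)^k·10!/k!
= 10! - 10!/1! + 10!/2! - 10!/3! + 10!/4! - 10!/5! + 10!/6! - 10!/7! + 10!/8! - 10!/9! + 10!/10!
= 3628800 - 3628800 + 1814400 - 604800 + 151200 - 30240 + 5040 - 720 + 90 - 10 + 1
= 1334961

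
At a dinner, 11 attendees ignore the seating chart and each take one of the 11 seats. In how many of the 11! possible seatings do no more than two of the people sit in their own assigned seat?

Sum C(11,i)·!(11-i) for i = 0..2:
  i=0: C(11,0)·!11 = 1·14684570 = 14684570
  i=1: C(11,1)·!10 = 11·1334961 = 14684571
  i=2: C(11,2)·!9 = 55·133496 = 7342280
Total = 36711421.

36711421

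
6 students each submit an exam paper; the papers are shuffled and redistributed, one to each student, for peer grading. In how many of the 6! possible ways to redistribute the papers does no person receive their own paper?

265

!6 is the nearest integer to 6!/e.
6! = 720, and 720/e ≈ 264.87, so !6 = 265.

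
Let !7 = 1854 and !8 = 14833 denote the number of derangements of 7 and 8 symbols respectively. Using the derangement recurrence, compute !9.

!9 = (9-1)·(!8 + !7) = 8·(14833 + 1854) = 8·16687 = 133496.

133496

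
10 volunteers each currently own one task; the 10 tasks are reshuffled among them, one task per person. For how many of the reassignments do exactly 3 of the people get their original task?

Pick the 3 fixed positions: C(10,3) = 120 ways.
The remaining 7 must be deranged: !7 = 1854.
Total: 120 × 1854 = 222480.

222480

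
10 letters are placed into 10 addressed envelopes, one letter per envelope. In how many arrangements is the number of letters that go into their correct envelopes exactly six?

1890

Choose which 6 of the 10 are fixed: C(10,6) = 210.
The remaining 4 must be deranged: !4 = 9.
Total: 210 × 9 = 1890.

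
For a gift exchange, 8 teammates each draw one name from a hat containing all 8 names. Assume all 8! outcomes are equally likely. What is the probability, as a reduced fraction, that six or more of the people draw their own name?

29/40320

Favorable outcomes: Σ_{i≥6} C(8,i)·!(8-i) = 28·1 + 8·0 + 1·1 = 29.
Total outcomes: 8! = 40320.
Probability = 29/40320 = 29/40320.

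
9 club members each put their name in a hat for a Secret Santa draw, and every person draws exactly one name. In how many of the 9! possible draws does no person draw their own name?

133496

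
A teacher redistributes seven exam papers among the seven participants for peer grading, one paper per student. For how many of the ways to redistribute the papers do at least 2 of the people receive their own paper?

1331

Sum C(7,i)·!(7-i) for i = 2..7:
  i=2: C(7,2)·!5 = 21·44 = 924
  i=3: C(7,3)·!4 = 35·9 = 315
  i=4: C(7,4)·!3 = 35·2 = 70
  i=5: C(7,5)·!2 = 21·1 = 21
  i=6: C(7,6)·!1 = 7·0 = 0
  i=7: C(7,7)·!0 = 1·1 = 1
Total = 1331.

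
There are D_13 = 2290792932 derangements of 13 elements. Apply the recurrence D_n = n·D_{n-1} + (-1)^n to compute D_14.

D_14 = 14·2290792932 + 1 = 32071101049.

32071101049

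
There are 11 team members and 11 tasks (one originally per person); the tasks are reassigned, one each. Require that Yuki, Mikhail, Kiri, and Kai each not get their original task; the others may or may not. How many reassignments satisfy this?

27422640

Let A_j be the event that the j-th constrained one is fixed. By inclusion-exclusion over the 4 events:
Σ_{j=0}^{4} (-1)^j C(4,j)(11-j)!
= C(4,0)·11! - C(4,1)·10! + C(4,2)·9! - C(4,3)·8! + C(4,4)·7!
= 39916800 - 14515200 + 2177280 - 161280 + 5040
= 27422640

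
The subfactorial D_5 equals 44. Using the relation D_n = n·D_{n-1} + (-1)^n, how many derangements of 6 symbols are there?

265

D_6 = 6·44 + 1 = 265.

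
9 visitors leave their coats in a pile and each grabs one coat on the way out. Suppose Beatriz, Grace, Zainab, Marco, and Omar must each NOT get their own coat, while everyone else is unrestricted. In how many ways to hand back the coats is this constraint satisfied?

205056

Let A_j be the event that the j-th constrained one is fixed. By inclusion-exclusion over the 5 events:
Σ_{j=0}^{5} (-1)^j C(5,j)(9-j)!
= C(5,0)·9! - C(5,1)·8! + C(5,2)·7! - C(5,3)·6! + C(5,4)·5! - C(5,5)·4!
= 362880 - 201600 + 50400 - 7200 + 600 - 24
= 205056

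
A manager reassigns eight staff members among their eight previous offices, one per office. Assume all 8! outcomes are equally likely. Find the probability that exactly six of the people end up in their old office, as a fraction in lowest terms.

1/1440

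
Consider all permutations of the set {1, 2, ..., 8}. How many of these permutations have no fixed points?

The subfactorial !8 = [8!/e] (nearest integer).
8! = 40320, and 40320/e ≈ 14832.90, so !8 = 14833.

14833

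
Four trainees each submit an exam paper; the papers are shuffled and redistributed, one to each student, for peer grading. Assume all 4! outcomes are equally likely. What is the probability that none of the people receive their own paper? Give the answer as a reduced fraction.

Favorable outcomes: !4 = 9.
Total outcomes: 4! = 24.
Probability = 9/24 = 3/8.

3/8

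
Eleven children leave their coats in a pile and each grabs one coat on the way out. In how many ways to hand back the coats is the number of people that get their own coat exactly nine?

55

Choose which 9 of the 11 are fixed: C(11,9) = 55.
The remaining 2 must be deranged: !2 = 1.
Total: 55 × 1 = 55.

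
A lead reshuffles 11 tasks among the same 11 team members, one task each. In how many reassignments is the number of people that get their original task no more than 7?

Sum C(11,i)·!(11-i) for i = 0..7:
  i=0: C(11,0)·!11 = 1·14684570 = 14684570
  i=1: C(11,1)·!10 = 11·1334961 = 14684571
  i=2: C(11,2)·!9 = 55·133496 = 7342280
  i=3: C(11,3)·!8 = 165·14833 = 2447445
  i=4: C(11,4)·!7 = 330·1854 = 611820
  i=5: C(11,5)·!6 = 462·265 = 122430
  i=6: C(11,6)·!5 = 462·44 = 20328
  i=7: C(11,7)·!4 = 330·9 = 2970
Total = 39916414.

39916414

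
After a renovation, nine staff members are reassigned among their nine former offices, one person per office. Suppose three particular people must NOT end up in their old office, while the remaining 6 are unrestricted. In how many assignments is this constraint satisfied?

Inclusion-exclusion on the 3 forbidden self-matches:
Σ_{j=0}^{3} (-1)^j C(3,j)(9-j)!
= C(3,0)·9! - C(3,1)·8! + C(3,2)·7! - C(3,3)·6!
= 362880 - 120960 + 15120 - 720
= 256320

256320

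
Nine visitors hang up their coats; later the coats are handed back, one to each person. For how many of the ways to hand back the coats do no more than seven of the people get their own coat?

Sum C(9,i)·!(9-i) for i = 0..7:
  i=0: C(9,0)·!9 = 1·133496 = 133496
  i=1: C(9,1)·!8 = 9·14833 = 133497
  i=2: C(9,2)·!7 = 36·1854 = 66744
  i=3: C(9,3)·!6 = 84·265 = 22260
  i=4: C(9,4)·!5 = 126·44 = 5544
  i=5: C(9,5)·!4 = 126·9 = 1134
  i=6: C(9,6)·!3 = 84·2 = 168
  i=7: C(9,7)·!2 = 36·1 = 36
Total = 362879.

362879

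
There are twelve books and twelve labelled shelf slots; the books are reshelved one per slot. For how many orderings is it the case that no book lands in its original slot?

By inclusion-exclusion, !12 = Σ (-1)^k · 12!/k! for k=0..12
= 12! - 12!/1! + 12!/2! - 12!/3! + 12!/4! - 12!/5! + 12!/6! - 12!/7! + 12!/8! - 12!/9! + 12!/10! - 12!/11! + 12!/12!
= 479001600 - 479001600 + 239500800 - 79833600 + 19958400 - 3991680 + 665280 - 95040 + 11880 - 1320 + 132 - 12 + 1
= 176214841

176214841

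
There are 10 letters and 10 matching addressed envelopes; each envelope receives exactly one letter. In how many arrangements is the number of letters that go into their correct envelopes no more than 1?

Sum C(10,i)·!(10-i) for i = 0..1:
  i=0: C(10,0)·!10 = 1·1334961 = 1334961
  i=1: C(10,1)·!9 = 10·133496 = 1334960
Total = 2669921.

2669921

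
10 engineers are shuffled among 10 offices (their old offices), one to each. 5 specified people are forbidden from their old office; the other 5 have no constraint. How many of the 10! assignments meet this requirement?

Inclusion-exclusion on the 5 forbidden self-matches:
Σ_{j=0}^{5} (-1)^j C(5,j)(10-j)!
= C(5,0)·10! - C(5,1)·9! + C(5,2)·8! - C(5,3)·7! + C(5,4)·6! - C(5,5)·5!
= 3628800 - 1814400 + 403200 - 50400 + 3600 - 120
= 2170680

2170680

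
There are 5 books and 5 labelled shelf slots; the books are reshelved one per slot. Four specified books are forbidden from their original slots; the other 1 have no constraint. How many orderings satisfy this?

53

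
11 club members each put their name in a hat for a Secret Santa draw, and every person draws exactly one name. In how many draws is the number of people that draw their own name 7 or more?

3356

# with exactly i fixed is C(11,i)·!(11-i); sum over i=7..11:
  i=7: C(11,7)·!4 = 330·9 = 2970
  i=8: C(11,8)·!3 = 165·2 = 330
  i=9: C(11,9)·!2 = 55·1 = 55
  i=10: C(11,10)·!1 = 11·0 = 0
  i=11: C(11,11)·!0 = 1·1 = 1
Total = 3356.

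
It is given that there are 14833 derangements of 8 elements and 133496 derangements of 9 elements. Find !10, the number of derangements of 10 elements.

1334961

!10 = (10-1)·(!9 + !8) = 9·(133496 + 14833) = 9·148329 = 1334961.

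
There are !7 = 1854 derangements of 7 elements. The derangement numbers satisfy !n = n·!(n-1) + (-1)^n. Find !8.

14833

!8 = 8·1854 + 1 = 14833.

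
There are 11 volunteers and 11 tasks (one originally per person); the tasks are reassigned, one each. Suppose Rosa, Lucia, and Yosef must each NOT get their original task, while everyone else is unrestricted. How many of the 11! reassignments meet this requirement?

30078720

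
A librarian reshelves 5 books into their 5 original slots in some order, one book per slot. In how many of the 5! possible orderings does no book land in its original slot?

Use !n = n·!(n-1) + (-1)^n.
!5 = 5·9 - 1 = 44

44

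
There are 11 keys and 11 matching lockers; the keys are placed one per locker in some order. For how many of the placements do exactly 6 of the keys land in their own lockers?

Pick the 6 fixed positions: C(11,6) = 462 ways.
The remaining 5 must be deranged: !5 = 44.
Total: 462 × 44 = 20328.

20328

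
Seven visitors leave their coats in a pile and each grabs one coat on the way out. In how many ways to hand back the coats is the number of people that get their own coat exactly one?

Pick the single fixed position: C(7,1) = 7 ways.
The other 6 form a derangement: !6 = 265.
Total: 7 × 265 = 1855.

1855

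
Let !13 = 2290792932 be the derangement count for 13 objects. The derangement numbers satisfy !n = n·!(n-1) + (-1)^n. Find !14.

!14 = 14·2290792932 + 1 = 32071101049.

32071101049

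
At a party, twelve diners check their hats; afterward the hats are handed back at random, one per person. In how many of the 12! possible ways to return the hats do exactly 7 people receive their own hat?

34848

Choose which 7 of the 12 are fixed: C(12,7) = 792.
The remaining 5 must be deranged: !5 = 44.
Total: 792 × 44 = 34848.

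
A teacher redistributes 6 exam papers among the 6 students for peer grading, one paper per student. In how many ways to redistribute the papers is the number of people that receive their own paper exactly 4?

Choose which 4 of the 6 are fixed: C(6,4) = 15.
The remaining 2 must be deranged: !2 = 1.
Total: 15 × 1 = 15.

15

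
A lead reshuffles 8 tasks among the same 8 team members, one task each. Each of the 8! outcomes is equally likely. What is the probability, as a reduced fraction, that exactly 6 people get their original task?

Favorable outcomes: C(8,6)·!2 = 28·1 = 28.
Total outcomes: 8! = 40320.
Probability = 28/40320 = 1/1440.

1/1440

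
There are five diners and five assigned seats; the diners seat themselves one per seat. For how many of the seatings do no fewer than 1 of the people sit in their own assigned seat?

# with exactly i fixed is C(5,i)·!(5-i); sum over i=1..5:
  i=1: C(5,1)·!4 = 5·9 = 45
  i=2: C(5,2)·!3 = 10·2 = 20
  i=3: C(5,3)·!2 = 10·1 = 10
  i=4: C(5,4)·!1 = 5·0 = 0
  i=5: C(5,5)·!0 = 1·1 = 1
Total = 76.

76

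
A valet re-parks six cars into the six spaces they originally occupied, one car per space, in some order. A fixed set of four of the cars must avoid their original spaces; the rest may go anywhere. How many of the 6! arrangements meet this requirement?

Inclusion-exclusion on the 4 forbidden self-matches:
Σ_{j=0}^{4} (-1)^j C(4,j)(6-j)!
= C(4,0)·6! - C(4,1)·5! + C(4,2)·4! - C(4,3)·3! + C(4,4)·2!
= 720 - 480 + 144 - 24 + 2
= 362

362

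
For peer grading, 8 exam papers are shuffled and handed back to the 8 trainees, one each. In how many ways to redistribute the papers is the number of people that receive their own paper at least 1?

25487

Sum C(8,i)·!(8-i) for i = 1..8:
  i=1: C(8,1)·!7 = 8·1854 = 14832
  i=2: C(8,2)·!6 = 28·265 = 7420
  i=3: C(8,3)·!5 = 56·44 = 2464
  i=4: C(8,4)·!4 = 70·9 = 630
  i=5: C(8,5)·!3 = 56·2 = 112
  i=6: C(8,6)·!2 = 28·1 = 28
  i=7: C(8,7)·!1 = 8·0 = 0
  i=8: C(8,8)·!0 = 1·1 = 1
Total = 25487.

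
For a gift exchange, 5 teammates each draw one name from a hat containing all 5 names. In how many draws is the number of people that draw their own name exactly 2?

20

Pick the 2 fixed positions: C(5,2) = 10 ways.
The remaining 3 must be deranged: !3 = 2.
Total: 10 × 2 = 20.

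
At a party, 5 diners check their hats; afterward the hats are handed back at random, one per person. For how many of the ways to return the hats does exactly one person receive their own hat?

45

Choose which one of the 5 is fixed: C(5,1) = 5.
The other 4 form a derangement: !4 = 9.
Total: 5 × 9 = 45.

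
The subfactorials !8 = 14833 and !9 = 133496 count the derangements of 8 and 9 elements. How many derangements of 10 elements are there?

!10 = (10-1)·(!9 + !8) = 9·(133496 + 14833) = 9·148329 = 1334961.

1334961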